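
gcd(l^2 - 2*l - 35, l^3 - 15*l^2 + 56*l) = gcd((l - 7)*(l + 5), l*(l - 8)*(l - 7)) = l - 7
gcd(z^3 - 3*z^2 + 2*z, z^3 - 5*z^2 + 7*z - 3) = z - 1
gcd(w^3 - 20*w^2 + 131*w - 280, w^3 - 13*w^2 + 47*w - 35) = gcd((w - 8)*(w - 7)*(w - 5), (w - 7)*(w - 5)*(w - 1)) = w^2 - 12*w + 35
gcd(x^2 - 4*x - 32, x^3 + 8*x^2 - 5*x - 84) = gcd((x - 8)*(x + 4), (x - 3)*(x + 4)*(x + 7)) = x + 4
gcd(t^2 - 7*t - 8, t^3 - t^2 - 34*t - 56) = 1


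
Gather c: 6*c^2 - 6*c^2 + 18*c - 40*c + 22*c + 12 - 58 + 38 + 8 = 0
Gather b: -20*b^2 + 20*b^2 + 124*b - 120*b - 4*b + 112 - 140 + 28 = 0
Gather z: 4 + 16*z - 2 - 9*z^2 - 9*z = -9*z^2 + 7*z + 2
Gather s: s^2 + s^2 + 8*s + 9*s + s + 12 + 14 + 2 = 2*s^2 + 18*s + 28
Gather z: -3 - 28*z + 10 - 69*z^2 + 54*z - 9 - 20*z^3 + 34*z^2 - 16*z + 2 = -20*z^3 - 35*z^2 + 10*z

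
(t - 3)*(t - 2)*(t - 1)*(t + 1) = t^4 - 5*t^3 + 5*t^2 + 5*t - 6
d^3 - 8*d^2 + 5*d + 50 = (d - 5)^2*(d + 2)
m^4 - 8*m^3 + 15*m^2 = m^2*(m - 5)*(m - 3)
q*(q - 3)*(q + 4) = q^3 + q^2 - 12*q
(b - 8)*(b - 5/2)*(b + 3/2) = b^3 - 9*b^2 + 17*b/4 + 30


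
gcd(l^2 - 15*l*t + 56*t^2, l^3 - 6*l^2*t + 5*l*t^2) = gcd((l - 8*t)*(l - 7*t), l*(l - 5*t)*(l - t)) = 1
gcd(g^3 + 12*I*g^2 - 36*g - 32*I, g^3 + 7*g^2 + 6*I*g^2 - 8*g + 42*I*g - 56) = g + 2*I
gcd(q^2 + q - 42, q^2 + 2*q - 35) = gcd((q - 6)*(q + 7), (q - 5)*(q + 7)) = q + 7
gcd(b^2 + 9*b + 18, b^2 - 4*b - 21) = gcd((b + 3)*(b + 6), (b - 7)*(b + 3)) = b + 3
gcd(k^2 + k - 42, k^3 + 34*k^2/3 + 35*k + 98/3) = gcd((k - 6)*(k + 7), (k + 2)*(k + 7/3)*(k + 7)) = k + 7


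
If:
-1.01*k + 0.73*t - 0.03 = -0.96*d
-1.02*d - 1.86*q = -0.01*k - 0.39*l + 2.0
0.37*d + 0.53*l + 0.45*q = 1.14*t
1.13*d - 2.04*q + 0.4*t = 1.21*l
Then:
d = 1.01017254236007*t - 0.360049960274947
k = 1.6829362778868*t - 0.371928675112821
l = 1.6199907345566*t + 0.847496021642147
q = -0.205242066640497*t - 0.702120902596906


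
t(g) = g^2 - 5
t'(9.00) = 18.00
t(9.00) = 76.00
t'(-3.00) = -6.00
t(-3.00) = 4.00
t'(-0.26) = -0.52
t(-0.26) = -4.93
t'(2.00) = 4.00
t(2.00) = -1.00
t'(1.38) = 2.76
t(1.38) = -3.10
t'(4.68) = 9.36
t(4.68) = 16.90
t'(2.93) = 5.86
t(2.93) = 3.58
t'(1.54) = 3.08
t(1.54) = -2.63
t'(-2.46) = -4.92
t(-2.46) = 1.05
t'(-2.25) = -4.50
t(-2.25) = 0.06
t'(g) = 2*g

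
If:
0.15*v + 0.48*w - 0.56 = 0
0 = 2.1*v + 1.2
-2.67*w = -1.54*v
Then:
No Solution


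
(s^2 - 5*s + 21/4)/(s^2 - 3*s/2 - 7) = (s - 3/2)/(s + 2)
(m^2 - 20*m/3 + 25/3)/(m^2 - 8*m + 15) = (m - 5/3)/(m - 3)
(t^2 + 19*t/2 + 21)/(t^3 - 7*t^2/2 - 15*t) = (2*t^2 + 19*t + 42)/(t*(2*t^2 - 7*t - 30))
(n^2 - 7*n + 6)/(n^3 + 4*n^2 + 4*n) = (n^2 - 7*n + 6)/(n*(n^2 + 4*n + 4))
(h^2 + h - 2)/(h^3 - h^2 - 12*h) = (-h^2 - h + 2)/(h*(-h^2 + h + 12))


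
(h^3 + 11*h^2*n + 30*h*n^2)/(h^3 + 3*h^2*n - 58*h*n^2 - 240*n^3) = h/(h - 8*n)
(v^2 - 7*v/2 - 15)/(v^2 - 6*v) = (v + 5/2)/v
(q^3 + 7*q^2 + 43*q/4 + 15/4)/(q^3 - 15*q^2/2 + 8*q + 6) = (2*q^2 + 13*q + 15)/(2*(q^2 - 8*q + 12))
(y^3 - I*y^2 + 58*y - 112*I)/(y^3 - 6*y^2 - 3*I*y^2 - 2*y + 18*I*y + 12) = (y^2 + I*y + 56)/(y^2 - y*(6 + I) + 6*I)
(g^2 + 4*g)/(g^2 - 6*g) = (g + 4)/(g - 6)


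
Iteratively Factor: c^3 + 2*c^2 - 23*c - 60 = (c + 3)*(c^2 - c - 20) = (c + 3)*(c + 4)*(c - 5)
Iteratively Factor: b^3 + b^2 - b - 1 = (b - 1)*(b^2 + 2*b + 1) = (b - 1)*(b + 1)*(b + 1)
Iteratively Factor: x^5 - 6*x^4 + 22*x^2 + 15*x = (x - 3)*(x^4 - 3*x^3 - 9*x^2 - 5*x) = (x - 3)*(x + 1)*(x^3 - 4*x^2 - 5*x) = (x - 5)*(x - 3)*(x + 1)*(x^2 + x) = (x - 5)*(x - 3)*(x + 1)^2*(x)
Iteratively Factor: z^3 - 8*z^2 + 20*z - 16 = (z - 2)*(z^2 - 6*z + 8) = (z - 4)*(z - 2)*(z - 2)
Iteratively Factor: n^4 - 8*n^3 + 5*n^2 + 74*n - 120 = (n - 4)*(n^3 - 4*n^2 - 11*n + 30) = (n - 5)*(n - 4)*(n^2 + n - 6) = (n - 5)*(n - 4)*(n - 2)*(n + 3)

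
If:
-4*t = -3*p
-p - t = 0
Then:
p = 0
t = 0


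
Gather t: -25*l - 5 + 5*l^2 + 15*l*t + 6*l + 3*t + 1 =5*l^2 - 19*l + t*(15*l + 3) - 4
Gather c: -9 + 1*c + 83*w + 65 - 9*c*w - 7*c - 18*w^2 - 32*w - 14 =c*(-9*w - 6) - 18*w^2 + 51*w + 42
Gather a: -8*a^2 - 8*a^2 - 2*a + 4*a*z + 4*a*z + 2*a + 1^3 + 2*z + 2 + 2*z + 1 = -16*a^2 + 8*a*z + 4*z + 4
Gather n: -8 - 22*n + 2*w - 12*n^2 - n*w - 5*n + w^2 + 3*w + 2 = -12*n^2 + n*(-w - 27) + w^2 + 5*w - 6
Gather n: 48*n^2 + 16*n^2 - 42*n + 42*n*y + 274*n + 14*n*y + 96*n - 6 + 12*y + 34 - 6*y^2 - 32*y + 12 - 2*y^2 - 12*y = 64*n^2 + n*(56*y + 328) - 8*y^2 - 32*y + 40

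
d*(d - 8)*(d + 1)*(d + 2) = d^4 - 5*d^3 - 22*d^2 - 16*d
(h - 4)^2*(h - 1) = h^3 - 9*h^2 + 24*h - 16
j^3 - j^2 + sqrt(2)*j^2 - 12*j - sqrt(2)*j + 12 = (j - 1)*(j - 2*sqrt(2))*(j + 3*sqrt(2))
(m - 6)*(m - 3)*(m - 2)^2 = m^4 - 13*m^3 + 58*m^2 - 108*m + 72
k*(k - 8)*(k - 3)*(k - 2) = k^4 - 13*k^3 + 46*k^2 - 48*k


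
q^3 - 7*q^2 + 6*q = q*(q - 6)*(q - 1)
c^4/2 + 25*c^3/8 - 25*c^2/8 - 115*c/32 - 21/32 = (c/2 + 1/4)*(c - 3/2)*(c + 1/4)*(c + 7)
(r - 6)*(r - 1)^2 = r^3 - 8*r^2 + 13*r - 6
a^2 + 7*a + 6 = (a + 1)*(a + 6)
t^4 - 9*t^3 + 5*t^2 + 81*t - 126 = (t - 7)*(t - 3)*(t - 2)*(t + 3)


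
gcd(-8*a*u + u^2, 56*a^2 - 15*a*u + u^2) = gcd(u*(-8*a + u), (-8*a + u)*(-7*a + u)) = -8*a + u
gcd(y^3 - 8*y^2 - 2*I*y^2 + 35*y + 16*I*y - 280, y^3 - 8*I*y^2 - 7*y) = y - 7*I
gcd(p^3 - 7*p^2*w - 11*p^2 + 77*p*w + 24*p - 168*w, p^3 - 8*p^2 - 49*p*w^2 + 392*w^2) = p^2 - 7*p*w - 8*p + 56*w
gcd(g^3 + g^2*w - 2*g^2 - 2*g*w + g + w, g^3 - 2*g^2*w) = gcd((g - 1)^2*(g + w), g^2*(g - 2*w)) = 1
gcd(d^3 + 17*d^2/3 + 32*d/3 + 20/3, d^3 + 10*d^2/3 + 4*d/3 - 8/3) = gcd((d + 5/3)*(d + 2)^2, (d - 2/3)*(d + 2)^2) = d^2 + 4*d + 4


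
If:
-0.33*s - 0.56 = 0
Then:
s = -1.70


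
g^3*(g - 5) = g^4 - 5*g^3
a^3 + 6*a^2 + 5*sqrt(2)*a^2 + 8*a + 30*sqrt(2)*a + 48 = (a + 6)*(a + sqrt(2))*(a + 4*sqrt(2))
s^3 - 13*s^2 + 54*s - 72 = (s - 6)*(s - 4)*(s - 3)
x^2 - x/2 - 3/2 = (x - 3/2)*(x + 1)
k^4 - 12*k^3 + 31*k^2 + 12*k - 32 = (k - 8)*(k - 4)*(k - 1)*(k + 1)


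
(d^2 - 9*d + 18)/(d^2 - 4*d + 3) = (d - 6)/(d - 1)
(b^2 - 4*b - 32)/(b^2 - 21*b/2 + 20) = 2*(b + 4)/(2*b - 5)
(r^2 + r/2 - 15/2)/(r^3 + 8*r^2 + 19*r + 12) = (r - 5/2)/(r^2 + 5*r + 4)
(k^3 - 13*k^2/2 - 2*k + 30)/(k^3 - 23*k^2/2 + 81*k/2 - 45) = (k + 2)/(k - 3)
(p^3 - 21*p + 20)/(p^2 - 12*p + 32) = (p^2 + 4*p - 5)/(p - 8)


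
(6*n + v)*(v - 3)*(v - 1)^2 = 6*n*v^3 - 30*n*v^2 + 42*n*v - 18*n + v^4 - 5*v^3 + 7*v^2 - 3*v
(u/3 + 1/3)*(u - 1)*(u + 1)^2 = u^4/3 + 2*u^3/3 - 2*u/3 - 1/3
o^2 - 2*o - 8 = (o - 4)*(o + 2)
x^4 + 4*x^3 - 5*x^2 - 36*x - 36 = (x - 3)*(x + 2)^2*(x + 3)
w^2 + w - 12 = (w - 3)*(w + 4)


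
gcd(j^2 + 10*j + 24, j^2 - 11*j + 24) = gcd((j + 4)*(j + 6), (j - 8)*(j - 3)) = 1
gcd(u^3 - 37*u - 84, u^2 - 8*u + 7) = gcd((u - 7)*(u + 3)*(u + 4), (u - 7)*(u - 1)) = u - 7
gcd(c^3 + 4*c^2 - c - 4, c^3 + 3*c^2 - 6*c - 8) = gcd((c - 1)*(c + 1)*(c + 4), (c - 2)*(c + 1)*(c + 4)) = c^2 + 5*c + 4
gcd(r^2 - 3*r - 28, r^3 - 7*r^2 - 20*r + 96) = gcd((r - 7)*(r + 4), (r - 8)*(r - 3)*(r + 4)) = r + 4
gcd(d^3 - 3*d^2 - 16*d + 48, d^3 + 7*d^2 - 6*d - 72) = d^2 + d - 12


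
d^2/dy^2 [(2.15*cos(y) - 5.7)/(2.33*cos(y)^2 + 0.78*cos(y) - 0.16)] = (10.0943100812319*(1 - cos(y)^2)^2 - 0.92274678111588*cos(y)^5 + 3.92215734310818*cos(y)^3 + 6.43541080453466*cos(y)^2 - 4.48162935338034*cos(y) - 10.936175548173)/(1.0*cos(y)^2 + 0.334763948497854*cos(y) - 0.0686695278969958)^3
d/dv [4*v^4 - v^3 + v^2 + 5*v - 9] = 16*v^3 - 3*v^2 + 2*v + 5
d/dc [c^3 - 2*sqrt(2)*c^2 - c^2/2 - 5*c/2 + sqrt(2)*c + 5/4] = 3*c^2 - 4*sqrt(2)*c - c - 5/2 + sqrt(2)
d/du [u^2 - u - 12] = 2*u - 1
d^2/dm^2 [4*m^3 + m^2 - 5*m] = 24*m + 2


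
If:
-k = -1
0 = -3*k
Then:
No Solution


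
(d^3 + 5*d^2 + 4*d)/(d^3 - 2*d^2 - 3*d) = (d + 4)/(d - 3)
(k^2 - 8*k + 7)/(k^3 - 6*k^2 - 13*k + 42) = (k - 1)/(k^2 + k - 6)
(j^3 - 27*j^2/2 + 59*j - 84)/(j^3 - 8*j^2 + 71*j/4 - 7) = 2*(j - 6)/(2*j - 1)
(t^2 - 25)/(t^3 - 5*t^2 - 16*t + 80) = (t + 5)/(t^2 - 16)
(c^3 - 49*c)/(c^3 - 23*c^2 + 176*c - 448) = c*(c + 7)/(c^2 - 16*c + 64)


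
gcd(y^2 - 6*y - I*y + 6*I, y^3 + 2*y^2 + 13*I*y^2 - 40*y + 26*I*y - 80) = 1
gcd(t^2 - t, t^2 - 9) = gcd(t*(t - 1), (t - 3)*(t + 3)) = 1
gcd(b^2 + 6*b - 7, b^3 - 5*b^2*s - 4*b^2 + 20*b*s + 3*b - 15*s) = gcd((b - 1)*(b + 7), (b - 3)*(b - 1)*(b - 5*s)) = b - 1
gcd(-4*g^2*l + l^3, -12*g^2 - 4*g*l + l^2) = 2*g + l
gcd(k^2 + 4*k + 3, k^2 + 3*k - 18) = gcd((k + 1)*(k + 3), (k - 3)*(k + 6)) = 1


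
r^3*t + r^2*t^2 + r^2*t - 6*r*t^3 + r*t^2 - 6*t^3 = (r - 2*t)*(r + 3*t)*(r*t + t)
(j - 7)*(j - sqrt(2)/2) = j^2 - 7*j - sqrt(2)*j/2 + 7*sqrt(2)/2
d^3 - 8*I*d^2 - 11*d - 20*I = (d - 5*I)*(d - 4*I)*(d + I)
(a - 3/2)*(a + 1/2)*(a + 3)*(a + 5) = a^4 + 7*a^3 + 25*a^2/4 - 21*a - 45/4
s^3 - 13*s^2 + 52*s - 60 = (s - 6)*(s - 5)*(s - 2)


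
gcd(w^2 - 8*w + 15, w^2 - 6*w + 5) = w - 5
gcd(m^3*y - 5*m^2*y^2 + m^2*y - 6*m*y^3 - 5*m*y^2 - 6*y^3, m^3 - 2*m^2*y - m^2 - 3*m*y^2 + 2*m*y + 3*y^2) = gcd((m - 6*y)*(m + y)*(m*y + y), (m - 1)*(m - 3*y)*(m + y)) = m + y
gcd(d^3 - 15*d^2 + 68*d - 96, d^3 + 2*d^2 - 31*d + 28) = d - 4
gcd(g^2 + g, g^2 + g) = g^2 + g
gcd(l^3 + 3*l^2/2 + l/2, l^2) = l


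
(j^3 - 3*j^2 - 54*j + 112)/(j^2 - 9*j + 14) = (j^2 - j - 56)/(j - 7)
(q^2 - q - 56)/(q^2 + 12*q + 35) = (q - 8)/(q + 5)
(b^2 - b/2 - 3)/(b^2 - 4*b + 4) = (b + 3/2)/(b - 2)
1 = 1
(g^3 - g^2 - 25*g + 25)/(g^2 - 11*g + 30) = (g^2 + 4*g - 5)/(g - 6)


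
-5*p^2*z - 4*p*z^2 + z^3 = z*(-5*p + z)*(p + z)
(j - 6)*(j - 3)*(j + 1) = j^3 - 8*j^2 + 9*j + 18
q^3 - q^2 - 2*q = q*(q - 2)*(q + 1)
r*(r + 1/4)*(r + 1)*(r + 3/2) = r^4 + 11*r^3/4 + 17*r^2/8 + 3*r/8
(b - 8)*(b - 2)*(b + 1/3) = b^3 - 29*b^2/3 + 38*b/3 + 16/3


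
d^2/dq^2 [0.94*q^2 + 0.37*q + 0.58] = 1.88000000000000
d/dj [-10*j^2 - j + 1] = -20*j - 1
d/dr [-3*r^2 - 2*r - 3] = -6*r - 2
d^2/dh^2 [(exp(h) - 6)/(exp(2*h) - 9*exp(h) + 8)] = (exp(4*h) - 15*exp(3*h) + 114*exp(2*h) - 222*exp(h) - 368)*exp(h)/(exp(6*h) - 27*exp(5*h) + 267*exp(4*h) - 1161*exp(3*h) + 2136*exp(2*h) - 1728*exp(h) + 512)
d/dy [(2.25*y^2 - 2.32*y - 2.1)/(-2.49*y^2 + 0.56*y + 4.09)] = (-4.5168*y^2 + 7.947*y - 8.3128)/(6.2001*y^4 - 2.7888*y^3 - 20.0546*y^2 + 4.5808*y + 16.7281)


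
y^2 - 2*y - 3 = (y - 3)*(y + 1)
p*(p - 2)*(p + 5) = p^3 + 3*p^2 - 10*p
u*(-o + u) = -o*u + u^2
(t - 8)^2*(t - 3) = t^3 - 19*t^2 + 112*t - 192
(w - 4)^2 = w^2 - 8*w + 16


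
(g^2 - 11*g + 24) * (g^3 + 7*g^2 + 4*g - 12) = g^5 - 4*g^4 - 49*g^3 + 112*g^2 + 228*g - 288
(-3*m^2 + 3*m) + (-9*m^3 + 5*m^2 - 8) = -9*m^3 + 2*m^2 + 3*m - 8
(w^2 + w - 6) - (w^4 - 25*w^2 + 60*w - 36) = -w^4 + 26*w^2 - 59*w + 30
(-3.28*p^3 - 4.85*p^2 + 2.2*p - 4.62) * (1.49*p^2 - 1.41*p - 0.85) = -4.8872*p^5 - 2.6017*p^4 + 12.9045*p^3 - 5.8633*p^2 + 4.6442*p + 3.927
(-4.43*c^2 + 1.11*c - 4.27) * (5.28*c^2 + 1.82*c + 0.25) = -23.3904*c^4 - 2.2018*c^3 - 21.6329*c^2 - 7.4939*c - 1.0675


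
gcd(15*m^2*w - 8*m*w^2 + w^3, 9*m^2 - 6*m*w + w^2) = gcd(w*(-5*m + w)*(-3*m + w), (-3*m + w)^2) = -3*m + w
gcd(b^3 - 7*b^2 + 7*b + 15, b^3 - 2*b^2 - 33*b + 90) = b^2 - 8*b + 15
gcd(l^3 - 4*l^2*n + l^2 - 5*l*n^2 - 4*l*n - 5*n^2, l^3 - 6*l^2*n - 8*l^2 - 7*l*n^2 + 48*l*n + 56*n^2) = l + n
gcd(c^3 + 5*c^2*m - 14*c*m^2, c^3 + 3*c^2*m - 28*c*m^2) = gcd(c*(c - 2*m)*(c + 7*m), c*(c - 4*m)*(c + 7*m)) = c^2 + 7*c*m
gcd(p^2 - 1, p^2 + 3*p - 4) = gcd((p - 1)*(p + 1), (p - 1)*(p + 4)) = p - 1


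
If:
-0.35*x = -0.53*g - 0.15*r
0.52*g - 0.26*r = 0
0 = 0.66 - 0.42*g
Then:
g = 1.57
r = 3.14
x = 3.73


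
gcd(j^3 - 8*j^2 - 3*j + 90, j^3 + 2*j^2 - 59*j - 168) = j + 3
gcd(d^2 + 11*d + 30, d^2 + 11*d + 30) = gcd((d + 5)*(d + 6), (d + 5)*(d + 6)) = d^2 + 11*d + 30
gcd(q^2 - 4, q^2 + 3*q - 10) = q - 2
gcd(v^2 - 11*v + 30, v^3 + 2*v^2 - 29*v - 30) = v - 5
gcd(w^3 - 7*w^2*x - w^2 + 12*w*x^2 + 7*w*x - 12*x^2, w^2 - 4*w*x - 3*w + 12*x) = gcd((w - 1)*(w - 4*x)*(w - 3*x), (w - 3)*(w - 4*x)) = -w + 4*x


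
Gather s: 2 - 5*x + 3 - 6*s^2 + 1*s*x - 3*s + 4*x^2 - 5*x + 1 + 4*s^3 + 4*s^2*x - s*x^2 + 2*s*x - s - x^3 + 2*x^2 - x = 4*s^3 + s^2*(4*x - 6) + s*(-x^2 + 3*x - 4) - x^3 + 6*x^2 - 11*x + 6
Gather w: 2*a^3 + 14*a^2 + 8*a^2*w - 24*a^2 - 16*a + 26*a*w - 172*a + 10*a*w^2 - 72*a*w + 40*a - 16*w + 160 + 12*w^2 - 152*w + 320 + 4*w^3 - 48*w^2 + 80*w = 2*a^3 - 10*a^2 - 148*a + 4*w^3 + w^2*(10*a - 36) + w*(8*a^2 - 46*a - 88) + 480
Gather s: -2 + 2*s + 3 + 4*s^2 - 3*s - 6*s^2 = -2*s^2 - s + 1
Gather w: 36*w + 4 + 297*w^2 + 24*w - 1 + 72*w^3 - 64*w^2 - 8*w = 72*w^3 + 233*w^2 + 52*w + 3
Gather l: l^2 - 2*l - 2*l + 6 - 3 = l^2 - 4*l + 3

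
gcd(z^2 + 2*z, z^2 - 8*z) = z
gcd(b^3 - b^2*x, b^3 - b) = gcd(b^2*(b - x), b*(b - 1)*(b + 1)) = b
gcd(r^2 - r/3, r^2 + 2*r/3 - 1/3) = r - 1/3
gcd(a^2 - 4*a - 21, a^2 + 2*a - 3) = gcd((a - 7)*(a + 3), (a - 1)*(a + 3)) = a + 3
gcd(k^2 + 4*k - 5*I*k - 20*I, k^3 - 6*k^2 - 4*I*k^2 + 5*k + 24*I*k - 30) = k - 5*I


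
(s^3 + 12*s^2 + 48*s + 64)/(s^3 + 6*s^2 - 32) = (s + 4)/(s - 2)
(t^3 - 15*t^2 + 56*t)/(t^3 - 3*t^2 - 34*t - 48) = t*(t - 7)/(t^2 + 5*t + 6)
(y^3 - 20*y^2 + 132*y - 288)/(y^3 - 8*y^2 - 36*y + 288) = (y - 6)/(y + 6)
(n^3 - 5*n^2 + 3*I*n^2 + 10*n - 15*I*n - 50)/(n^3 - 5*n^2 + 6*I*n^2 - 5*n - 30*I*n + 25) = (n - 2*I)/(n + I)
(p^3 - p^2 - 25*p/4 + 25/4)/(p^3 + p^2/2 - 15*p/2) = (2*p^2 + 3*p - 5)/(2*p*(p + 3))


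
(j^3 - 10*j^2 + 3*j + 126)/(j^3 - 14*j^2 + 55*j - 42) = (j + 3)/(j - 1)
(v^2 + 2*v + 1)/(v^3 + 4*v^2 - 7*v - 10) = (v + 1)/(v^2 + 3*v - 10)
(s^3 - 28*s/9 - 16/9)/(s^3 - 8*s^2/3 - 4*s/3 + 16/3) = (s + 2/3)/(s - 2)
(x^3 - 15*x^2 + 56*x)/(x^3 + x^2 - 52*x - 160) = x*(x - 7)/(x^2 + 9*x + 20)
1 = 1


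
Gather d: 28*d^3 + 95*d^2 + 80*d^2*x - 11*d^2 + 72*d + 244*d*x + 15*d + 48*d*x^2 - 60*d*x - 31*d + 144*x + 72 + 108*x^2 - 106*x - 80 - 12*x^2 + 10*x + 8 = 28*d^3 + d^2*(80*x + 84) + d*(48*x^2 + 184*x + 56) + 96*x^2 + 48*x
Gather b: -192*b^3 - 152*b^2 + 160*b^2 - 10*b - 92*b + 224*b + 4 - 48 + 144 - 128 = -192*b^3 + 8*b^2 + 122*b - 28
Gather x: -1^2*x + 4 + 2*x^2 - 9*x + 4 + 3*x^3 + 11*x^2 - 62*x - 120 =3*x^3 + 13*x^2 - 72*x - 112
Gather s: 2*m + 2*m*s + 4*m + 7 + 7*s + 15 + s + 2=6*m + s*(2*m + 8) + 24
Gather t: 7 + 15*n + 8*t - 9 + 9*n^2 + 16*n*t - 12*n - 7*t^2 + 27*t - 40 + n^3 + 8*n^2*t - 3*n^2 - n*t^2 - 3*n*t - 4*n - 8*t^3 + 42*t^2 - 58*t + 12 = n^3 + 6*n^2 - n - 8*t^3 + t^2*(35 - n) + t*(8*n^2 + 13*n - 23) - 30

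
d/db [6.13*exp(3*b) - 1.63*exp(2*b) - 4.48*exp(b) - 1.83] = (18.39*exp(2*b) - 3.26*exp(b) - 4.48)*exp(b)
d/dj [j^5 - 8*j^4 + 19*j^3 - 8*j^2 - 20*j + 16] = 5*j^4 - 32*j^3 + 57*j^2 - 16*j - 20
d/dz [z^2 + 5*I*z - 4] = 2*z + 5*I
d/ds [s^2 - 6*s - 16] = 2*s - 6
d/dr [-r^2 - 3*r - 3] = -2*r - 3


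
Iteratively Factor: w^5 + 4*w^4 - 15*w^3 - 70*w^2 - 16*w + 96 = (w + 4)*(w^4 - 15*w^2 - 10*w + 24) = (w + 3)*(w + 4)*(w^3 - 3*w^2 - 6*w + 8) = (w - 1)*(w + 3)*(w + 4)*(w^2 - 2*w - 8) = (w - 4)*(w - 1)*(w + 3)*(w + 4)*(w + 2)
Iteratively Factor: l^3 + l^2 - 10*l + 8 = (l - 2)*(l^2 + 3*l - 4) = (l - 2)*(l - 1)*(l + 4)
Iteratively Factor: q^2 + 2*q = (q + 2)*(q)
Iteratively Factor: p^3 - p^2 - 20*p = (p - 5)*(p^2 + 4*p) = p*(p - 5)*(p + 4)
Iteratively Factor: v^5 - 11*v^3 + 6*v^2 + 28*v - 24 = (v + 2)*(v^4 - 2*v^3 - 7*v^2 + 20*v - 12) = (v - 1)*(v + 2)*(v^3 - v^2 - 8*v + 12) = (v - 1)*(v + 2)*(v + 3)*(v^2 - 4*v + 4) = (v - 2)*(v - 1)*(v + 2)*(v + 3)*(v - 2)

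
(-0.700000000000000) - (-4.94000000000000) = 4.24000000000000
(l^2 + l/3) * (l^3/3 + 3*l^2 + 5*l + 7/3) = l^5/3 + 28*l^4/9 + 6*l^3 + 4*l^2 + 7*l/9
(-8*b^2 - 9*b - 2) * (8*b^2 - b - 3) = -64*b^4 - 64*b^3 + 17*b^2 + 29*b + 6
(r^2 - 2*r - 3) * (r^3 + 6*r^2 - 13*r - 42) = r^5 + 4*r^4 - 28*r^3 - 34*r^2 + 123*r + 126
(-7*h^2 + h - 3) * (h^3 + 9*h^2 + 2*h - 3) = -7*h^5 - 62*h^4 - 8*h^3 - 4*h^2 - 9*h + 9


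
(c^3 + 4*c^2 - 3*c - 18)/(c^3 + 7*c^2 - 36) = (c + 3)/(c + 6)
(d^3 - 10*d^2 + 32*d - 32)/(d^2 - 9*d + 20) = (d^2 - 6*d + 8)/(d - 5)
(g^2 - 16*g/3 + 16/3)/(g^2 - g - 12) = (g - 4/3)/(g + 3)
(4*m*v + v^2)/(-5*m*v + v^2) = (4*m + v)/(-5*m + v)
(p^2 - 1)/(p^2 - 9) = (p^2 - 1)/(p^2 - 9)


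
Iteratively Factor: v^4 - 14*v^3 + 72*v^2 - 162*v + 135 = (v - 3)*(v^3 - 11*v^2 + 39*v - 45) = (v - 3)^2*(v^2 - 8*v + 15) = (v - 3)^3*(v - 5)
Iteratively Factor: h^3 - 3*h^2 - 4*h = (h)*(h^2 - 3*h - 4) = h*(h + 1)*(h - 4)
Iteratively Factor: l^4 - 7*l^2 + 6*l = (l - 1)*(l^3 + l^2 - 6*l) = l*(l - 1)*(l^2 + l - 6) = l*(l - 1)*(l + 3)*(l - 2)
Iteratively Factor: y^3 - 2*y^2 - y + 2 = (y - 2)*(y^2 - 1) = (y - 2)*(y + 1)*(y - 1)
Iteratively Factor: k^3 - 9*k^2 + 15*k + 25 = (k + 1)*(k^2 - 10*k + 25) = (k - 5)*(k + 1)*(k - 5)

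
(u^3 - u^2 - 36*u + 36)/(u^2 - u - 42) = (u^2 - 7*u + 6)/(u - 7)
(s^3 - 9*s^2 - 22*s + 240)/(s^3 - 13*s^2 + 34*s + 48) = (s + 5)/(s + 1)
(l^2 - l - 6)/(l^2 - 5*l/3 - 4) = 3*(l + 2)/(3*l + 4)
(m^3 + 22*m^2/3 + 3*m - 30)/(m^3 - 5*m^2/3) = 1 + 9/m + 18/m^2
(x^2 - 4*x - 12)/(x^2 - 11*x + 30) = (x + 2)/(x - 5)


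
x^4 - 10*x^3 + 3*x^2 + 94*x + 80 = (x - 8)*(x - 5)*(x + 1)*(x + 2)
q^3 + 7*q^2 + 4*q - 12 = (q - 1)*(q + 2)*(q + 6)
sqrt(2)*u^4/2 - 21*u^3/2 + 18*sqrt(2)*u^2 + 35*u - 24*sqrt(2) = (u - 8*sqrt(2))*(u - 3*sqrt(2))*(u - sqrt(2)/2)*(sqrt(2)*u/2 + 1)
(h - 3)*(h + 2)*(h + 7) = h^3 + 6*h^2 - 13*h - 42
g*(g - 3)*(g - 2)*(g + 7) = g^4 + 2*g^3 - 29*g^2 + 42*g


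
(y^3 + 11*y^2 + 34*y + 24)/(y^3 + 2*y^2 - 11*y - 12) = (y + 6)/(y - 3)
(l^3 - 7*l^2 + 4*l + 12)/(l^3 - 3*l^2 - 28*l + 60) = (l + 1)/(l + 5)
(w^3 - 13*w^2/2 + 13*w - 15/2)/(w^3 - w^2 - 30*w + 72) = (2*w^2 - 7*w + 5)/(2*(w^2 + 2*w - 24))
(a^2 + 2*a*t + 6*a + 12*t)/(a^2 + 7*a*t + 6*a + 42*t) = (a + 2*t)/(a + 7*t)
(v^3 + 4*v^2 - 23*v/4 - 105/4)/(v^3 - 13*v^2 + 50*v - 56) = (4*v^3 + 16*v^2 - 23*v - 105)/(4*(v^3 - 13*v^2 + 50*v - 56))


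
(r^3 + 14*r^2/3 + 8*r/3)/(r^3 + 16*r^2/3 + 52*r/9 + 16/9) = 3*r/(3*r + 2)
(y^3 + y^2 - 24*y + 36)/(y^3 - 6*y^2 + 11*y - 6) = (y + 6)/(y - 1)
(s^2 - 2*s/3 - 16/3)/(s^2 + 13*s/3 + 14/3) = (3*s - 8)/(3*s + 7)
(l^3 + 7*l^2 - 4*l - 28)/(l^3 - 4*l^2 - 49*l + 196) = (l^2 - 4)/(l^2 - 11*l + 28)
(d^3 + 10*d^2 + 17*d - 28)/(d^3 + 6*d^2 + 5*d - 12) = (d + 7)/(d + 3)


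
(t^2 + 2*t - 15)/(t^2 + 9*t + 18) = (t^2 + 2*t - 15)/(t^2 + 9*t + 18)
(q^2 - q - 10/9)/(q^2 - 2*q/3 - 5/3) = (q + 2/3)/(q + 1)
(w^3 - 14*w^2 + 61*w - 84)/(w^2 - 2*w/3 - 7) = 3*(w^2 - 11*w + 28)/(3*w + 7)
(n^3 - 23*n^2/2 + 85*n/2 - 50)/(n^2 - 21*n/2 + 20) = (n^2 - 9*n + 20)/(n - 8)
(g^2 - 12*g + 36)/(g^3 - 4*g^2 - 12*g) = (g - 6)/(g*(g + 2))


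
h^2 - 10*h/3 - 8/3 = (h - 4)*(h + 2/3)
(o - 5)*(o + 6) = o^2 + o - 30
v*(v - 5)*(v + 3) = v^3 - 2*v^2 - 15*v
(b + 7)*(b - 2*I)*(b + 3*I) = b^3 + 7*b^2 + I*b^2 + 6*b + 7*I*b + 42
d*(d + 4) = d^2 + 4*d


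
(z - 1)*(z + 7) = z^2 + 6*z - 7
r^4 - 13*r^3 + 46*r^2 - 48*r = r*(r - 8)*(r - 3)*(r - 2)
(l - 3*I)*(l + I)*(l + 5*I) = l^3 + 3*I*l^2 + 13*l + 15*I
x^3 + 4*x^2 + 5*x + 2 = (x + 1)^2*(x + 2)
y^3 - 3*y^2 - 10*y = y*(y - 5)*(y + 2)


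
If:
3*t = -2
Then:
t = -2/3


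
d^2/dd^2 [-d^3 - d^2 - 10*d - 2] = -6*d - 2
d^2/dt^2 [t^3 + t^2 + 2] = 6*t + 2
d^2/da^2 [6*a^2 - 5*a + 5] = 12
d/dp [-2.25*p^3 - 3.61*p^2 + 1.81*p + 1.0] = -6.75*p^2 - 7.22*p + 1.81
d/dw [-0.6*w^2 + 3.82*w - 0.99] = 3.82 - 1.2*w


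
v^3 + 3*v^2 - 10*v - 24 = (v - 3)*(v + 2)*(v + 4)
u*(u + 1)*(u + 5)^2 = u^4 + 11*u^3 + 35*u^2 + 25*u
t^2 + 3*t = t*(t + 3)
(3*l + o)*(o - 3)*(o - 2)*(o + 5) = 3*l*o^3 - 57*l*o + 90*l + o^4 - 19*o^2 + 30*o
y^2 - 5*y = y*(y - 5)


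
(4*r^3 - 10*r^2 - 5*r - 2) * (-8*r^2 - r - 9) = -32*r^5 + 76*r^4 + 14*r^3 + 111*r^2 + 47*r + 18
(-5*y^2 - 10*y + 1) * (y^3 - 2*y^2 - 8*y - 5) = -5*y^5 + 61*y^3 + 103*y^2 + 42*y - 5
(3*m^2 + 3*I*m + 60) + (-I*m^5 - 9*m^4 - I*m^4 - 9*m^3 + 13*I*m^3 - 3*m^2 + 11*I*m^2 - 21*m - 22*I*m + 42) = -I*m^5 - 9*m^4 - I*m^4 - 9*m^3 + 13*I*m^3 + 11*I*m^2 - 21*m - 19*I*m + 102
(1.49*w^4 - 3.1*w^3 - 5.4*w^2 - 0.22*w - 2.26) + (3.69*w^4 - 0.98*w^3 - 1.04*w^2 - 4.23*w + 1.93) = 5.18*w^4 - 4.08*w^3 - 6.44*w^2 - 4.45*w - 0.33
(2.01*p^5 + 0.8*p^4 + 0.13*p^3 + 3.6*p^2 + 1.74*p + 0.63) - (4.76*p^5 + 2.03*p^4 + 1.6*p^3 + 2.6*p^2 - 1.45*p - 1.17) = -2.75*p^5 - 1.23*p^4 - 1.47*p^3 + 1.0*p^2 + 3.19*p + 1.8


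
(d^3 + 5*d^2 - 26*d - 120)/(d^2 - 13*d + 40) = (d^2 + 10*d + 24)/(d - 8)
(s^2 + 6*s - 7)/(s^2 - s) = (s + 7)/s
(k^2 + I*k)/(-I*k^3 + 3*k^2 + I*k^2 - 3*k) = (-k - I)/(I*k^2 - 3*k - I*k + 3)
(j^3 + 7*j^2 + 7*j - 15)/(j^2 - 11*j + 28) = (j^3 + 7*j^2 + 7*j - 15)/(j^2 - 11*j + 28)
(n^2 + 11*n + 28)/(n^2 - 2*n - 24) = (n + 7)/(n - 6)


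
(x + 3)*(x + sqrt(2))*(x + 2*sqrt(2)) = x^3 + 3*x^2 + 3*sqrt(2)*x^2 + 4*x + 9*sqrt(2)*x + 12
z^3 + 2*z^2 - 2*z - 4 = (z + 2)*(z - sqrt(2))*(z + sqrt(2))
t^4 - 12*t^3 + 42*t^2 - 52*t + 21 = (t - 7)*(t - 3)*(t - 1)^2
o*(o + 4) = o^2 + 4*o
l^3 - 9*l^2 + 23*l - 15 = (l - 5)*(l - 3)*(l - 1)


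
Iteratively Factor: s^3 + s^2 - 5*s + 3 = (s - 1)*(s^2 + 2*s - 3) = (s - 1)*(s + 3)*(s - 1)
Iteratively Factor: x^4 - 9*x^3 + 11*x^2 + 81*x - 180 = (x - 4)*(x^3 - 5*x^2 - 9*x + 45) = (x - 4)*(x + 3)*(x^2 - 8*x + 15) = (x - 4)*(x - 3)*(x + 3)*(x - 5)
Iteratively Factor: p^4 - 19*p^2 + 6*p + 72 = (p + 4)*(p^3 - 4*p^2 - 3*p + 18) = (p + 2)*(p + 4)*(p^2 - 6*p + 9) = (p - 3)*(p + 2)*(p + 4)*(p - 3)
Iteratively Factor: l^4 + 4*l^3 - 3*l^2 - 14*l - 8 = (l + 1)*(l^3 + 3*l^2 - 6*l - 8) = (l + 1)^2*(l^2 + 2*l - 8) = (l - 2)*(l + 1)^2*(l + 4)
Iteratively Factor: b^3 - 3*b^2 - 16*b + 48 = (b - 4)*(b^2 + b - 12) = (b - 4)*(b - 3)*(b + 4)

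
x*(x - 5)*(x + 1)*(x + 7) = x^4 + 3*x^3 - 33*x^2 - 35*x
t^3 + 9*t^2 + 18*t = t*(t + 3)*(t + 6)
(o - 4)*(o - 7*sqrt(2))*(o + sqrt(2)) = o^3 - 6*sqrt(2)*o^2 - 4*o^2 - 14*o + 24*sqrt(2)*o + 56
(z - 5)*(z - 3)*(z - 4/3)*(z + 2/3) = z^4 - 26*z^3/3 + 175*z^2/9 - 26*z/9 - 40/3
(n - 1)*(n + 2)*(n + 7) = n^3 + 8*n^2 + 5*n - 14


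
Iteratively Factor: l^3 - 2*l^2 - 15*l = (l - 5)*(l^2 + 3*l) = l*(l - 5)*(l + 3)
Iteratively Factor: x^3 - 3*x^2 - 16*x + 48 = (x - 3)*(x^2 - 16) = (x - 4)*(x - 3)*(x + 4)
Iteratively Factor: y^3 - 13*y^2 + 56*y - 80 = (y - 4)*(y^2 - 9*y + 20) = (y - 5)*(y - 4)*(y - 4)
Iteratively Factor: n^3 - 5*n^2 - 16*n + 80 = (n - 5)*(n^2 - 16) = (n - 5)*(n + 4)*(n - 4)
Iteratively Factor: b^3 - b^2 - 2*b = (b - 2)*(b^2 + b) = b*(b - 2)*(b + 1)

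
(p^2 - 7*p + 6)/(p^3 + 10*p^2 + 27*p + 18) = (p^2 - 7*p + 6)/(p^3 + 10*p^2 + 27*p + 18)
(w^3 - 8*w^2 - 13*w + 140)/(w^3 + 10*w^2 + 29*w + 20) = (w^2 - 12*w + 35)/(w^2 + 6*w + 5)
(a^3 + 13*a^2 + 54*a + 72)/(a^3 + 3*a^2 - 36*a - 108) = (a + 4)/(a - 6)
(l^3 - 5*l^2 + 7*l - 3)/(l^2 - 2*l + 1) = l - 3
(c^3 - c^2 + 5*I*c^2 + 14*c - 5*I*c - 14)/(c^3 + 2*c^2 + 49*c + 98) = (c^2 - c*(1 + 2*I) + 2*I)/(c^2 + c*(2 - 7*I) - 14*I)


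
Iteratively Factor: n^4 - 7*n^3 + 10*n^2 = (n)*(n^3 - 7*n^2 + 10*n) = n*(n - 2)*(n^2 - 5*n) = n*(n - 5)*(n - 2)*(n)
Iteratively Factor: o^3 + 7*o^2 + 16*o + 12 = (o + 3)*(o^2 + 4*o + 4) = (o + 2)*(o + 3)*(o + 2)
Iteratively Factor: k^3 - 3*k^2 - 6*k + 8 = (k - 4)*(k^2 + k - 2) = (k - 4)*(k + 2)*(k - 1)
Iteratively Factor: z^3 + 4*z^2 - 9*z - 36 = (z + 4)*(z^2 - 9) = (z + 3)*(z + 4)*(z - 3)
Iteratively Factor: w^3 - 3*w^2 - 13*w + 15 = (w - 1)*(w^2 - 2*w - 15) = (w - 1)*(w + 3)*(w - 5)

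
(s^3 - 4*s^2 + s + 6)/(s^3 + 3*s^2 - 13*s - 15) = (s - 2)/(s + 5)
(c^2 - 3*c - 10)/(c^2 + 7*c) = (c^2 - 3*c - 10)/(c*(c + 7))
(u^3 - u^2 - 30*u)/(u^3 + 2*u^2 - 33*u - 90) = u/(u + 3)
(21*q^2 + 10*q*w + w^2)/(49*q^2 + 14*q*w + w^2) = (3*q + w)/(7*q + w)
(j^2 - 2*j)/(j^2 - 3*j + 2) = j/(j - 1)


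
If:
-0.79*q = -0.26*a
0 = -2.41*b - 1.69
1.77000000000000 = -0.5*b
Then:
No Solution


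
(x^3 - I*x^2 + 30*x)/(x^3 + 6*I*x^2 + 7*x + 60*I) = x*(x - 6*I)/(x^2 + I*x + 12)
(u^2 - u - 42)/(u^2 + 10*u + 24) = (u - 7)/(u + 4)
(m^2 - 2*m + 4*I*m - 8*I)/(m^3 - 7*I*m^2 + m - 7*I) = (m^2 + m*(-2 + 4*I) - 8*I)/(m^3 - 7*I*m^2 + m - 7*I)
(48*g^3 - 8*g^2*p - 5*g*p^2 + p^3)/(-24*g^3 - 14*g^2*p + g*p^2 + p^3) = (-4*g + p)/(2*g + p)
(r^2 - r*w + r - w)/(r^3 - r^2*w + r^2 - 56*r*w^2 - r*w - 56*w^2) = (r - w)/(r^2 - r*w - 56*w^2)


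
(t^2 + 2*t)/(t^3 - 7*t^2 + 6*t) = (t + 2)/(t^2 - 7*t + 6)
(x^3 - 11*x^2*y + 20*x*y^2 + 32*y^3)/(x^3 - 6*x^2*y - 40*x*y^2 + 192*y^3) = (x + y)/(x + 6*y)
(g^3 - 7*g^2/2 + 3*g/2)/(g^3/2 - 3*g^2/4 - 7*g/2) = 2*(-2*g^2 + 7*g - 3)/(-2*g^2 + 3*g + 14)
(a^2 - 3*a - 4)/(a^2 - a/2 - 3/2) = 2*(a - 4)/(2*a - 3)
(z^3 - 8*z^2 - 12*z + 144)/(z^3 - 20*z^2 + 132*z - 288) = (z + 4)/(z - 8)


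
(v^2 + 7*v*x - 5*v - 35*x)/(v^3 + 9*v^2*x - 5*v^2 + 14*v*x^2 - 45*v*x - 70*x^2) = 1/(v + 2*x)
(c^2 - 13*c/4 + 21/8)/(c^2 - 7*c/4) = (c - 3/2)/c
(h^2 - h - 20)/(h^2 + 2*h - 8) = (h - 5)/(h - 2)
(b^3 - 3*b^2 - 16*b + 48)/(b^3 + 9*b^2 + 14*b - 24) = (b^2 - 7*b + 12)/(b^2 + 5*b - 6)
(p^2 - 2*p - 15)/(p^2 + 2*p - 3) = (p - 5)/(p - 1)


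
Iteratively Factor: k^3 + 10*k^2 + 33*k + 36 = (k + 3)*(k^2 + 7*k + 12) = (k + 3)^2*(k + 4)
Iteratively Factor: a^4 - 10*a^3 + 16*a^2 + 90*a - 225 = (a - 5)*(a^3 - 5*a^2 - 9*a + 45) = (a - 5)*(a - 3)*(a^2 - 2*a - 15) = (a - 5)^2*(a - 3)*(a + 3)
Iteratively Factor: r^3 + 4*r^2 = (r)*(r^2 + 4*r) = r^2*(r + 4)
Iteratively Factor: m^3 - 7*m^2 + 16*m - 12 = (m - 3)*(m^2 - 4*m + 4) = (m - 3)*(m - 2)*(m - 2)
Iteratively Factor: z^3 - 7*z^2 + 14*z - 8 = (z - 2)*(z^2 - 5*z + 4) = (z - 2)*(z - 1)*(z - 4)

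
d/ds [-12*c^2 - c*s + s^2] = -c + 2*s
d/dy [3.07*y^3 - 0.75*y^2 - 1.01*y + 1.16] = 9.21*y^2 - 1.5*y - 1.01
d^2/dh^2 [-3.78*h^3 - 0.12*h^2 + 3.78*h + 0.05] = -22.68*h - 0.24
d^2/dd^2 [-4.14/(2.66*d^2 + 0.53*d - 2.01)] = (58.585968*d^2 + 11.673144*d - 4.14*(5.32*d + 0.53)*(10.64*d + 1.06) - 44.269848)/(2.66*d^2 + 0.53*d - 2.01)^3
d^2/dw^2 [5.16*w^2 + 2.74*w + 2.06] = 10.3200000000000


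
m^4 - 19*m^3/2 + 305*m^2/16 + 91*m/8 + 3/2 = (m - 6)*(m - 4)*(m + 1/4)^2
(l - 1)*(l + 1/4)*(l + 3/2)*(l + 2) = l^4 + 11*l^3/4 + l^2/8 - 25*l/8 - 3/4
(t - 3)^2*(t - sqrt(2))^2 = t^4 - 6*t^3 - 2*sqrt(2)*t^3 + 11*t^2 + 12*sqrt(2)*t^2 - 18*sqrt(2)*t - 12*t + 18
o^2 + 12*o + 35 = (o + 5)*(o + 7)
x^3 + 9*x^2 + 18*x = x*(x + 3)*(x + 6)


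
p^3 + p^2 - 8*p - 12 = (p - 3)*(p + 2)^2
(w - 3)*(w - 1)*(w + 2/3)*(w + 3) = w^4 - w^3/3 - 29*w^2/3 + 3*w + 6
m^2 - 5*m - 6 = (m - 6)*(m + 1)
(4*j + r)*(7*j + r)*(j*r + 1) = 28*j^3*r + 11*j^2*r^2 + 28*j^2 + j*r^3 + 11*j*r + r^2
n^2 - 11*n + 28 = (n - 7)*(n - 4)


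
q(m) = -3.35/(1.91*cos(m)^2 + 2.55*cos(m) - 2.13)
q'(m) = -3.35*(3.82*sin(m)*cos(m) + 2.55*sin(m))/(1.91*cos(m)^2 + 2.55*cos(m) - 2.13)^2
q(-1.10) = 5.77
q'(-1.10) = 37.96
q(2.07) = 1.15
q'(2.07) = -0.25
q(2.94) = 1.20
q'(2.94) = 0.10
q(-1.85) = 1.25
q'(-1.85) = 0.67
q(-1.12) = 5.10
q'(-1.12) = 29.49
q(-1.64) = 1.46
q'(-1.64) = 1.45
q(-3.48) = 1.18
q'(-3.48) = 0.15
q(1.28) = 2.70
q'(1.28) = -7.59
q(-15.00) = 1.13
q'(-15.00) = -0.09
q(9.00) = 1.17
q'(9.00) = 0.16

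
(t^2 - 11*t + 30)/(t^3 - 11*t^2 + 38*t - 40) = (t - 6)/(t^2 - 6*t + 8)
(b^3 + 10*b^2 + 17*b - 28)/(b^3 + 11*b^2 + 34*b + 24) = (b^2 + 6*b - 7)/(b^2 + 7*b + 6)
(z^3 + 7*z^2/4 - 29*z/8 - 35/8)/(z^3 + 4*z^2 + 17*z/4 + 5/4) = (4*z - 7)/(2*(2*z + 1))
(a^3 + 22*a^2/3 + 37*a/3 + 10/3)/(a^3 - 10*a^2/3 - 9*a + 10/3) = (3*a^2 + 16*a + 5)/(3*a^2 - 16*a + 5)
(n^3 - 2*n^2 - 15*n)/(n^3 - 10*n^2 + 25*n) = (n + 3)/(n - 5)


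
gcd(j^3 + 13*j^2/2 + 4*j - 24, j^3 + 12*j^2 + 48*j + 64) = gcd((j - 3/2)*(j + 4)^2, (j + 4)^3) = j^2 + 8*j + 16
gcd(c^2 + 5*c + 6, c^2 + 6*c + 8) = c + 2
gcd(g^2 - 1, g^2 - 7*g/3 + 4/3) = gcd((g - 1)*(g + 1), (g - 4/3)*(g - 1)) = g - 1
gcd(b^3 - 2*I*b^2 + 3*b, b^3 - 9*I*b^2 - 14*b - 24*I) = b + I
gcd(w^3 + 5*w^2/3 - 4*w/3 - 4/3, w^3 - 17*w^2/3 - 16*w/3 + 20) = w + 2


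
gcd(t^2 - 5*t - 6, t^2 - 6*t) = t - 6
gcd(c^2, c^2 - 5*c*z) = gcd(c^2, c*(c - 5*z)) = c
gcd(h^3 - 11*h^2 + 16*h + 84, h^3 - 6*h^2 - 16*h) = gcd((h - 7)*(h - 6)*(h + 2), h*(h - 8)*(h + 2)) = h + 2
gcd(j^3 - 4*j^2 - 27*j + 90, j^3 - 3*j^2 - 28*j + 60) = j^2 - j - 30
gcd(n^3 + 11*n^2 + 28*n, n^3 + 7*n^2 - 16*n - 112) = n^2 + 11*n + 28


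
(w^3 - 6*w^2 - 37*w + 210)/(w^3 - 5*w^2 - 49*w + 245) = (w + 6)/(w + 7)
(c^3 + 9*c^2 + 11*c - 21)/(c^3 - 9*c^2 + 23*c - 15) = (c^2 + 10*c + 21)/(c^2 - 8*c + 15)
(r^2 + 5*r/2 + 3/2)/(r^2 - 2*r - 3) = (r + 3/2)/(r - 3)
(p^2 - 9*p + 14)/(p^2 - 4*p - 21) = (p - 2)/(p + 3)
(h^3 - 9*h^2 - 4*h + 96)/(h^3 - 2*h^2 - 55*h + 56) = (h^2 - h - 12)/(h^2 + 6*h - 7)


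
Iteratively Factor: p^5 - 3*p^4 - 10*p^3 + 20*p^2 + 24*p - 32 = (p - 1)*(p^4 - 2*p^3 - 12*p^2 + 8*p + 32) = (p - 2)*(p - 1)*(p^3 - 12*p - 16) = (p - 4)*(p - 2)*(p - 1)*(p^2 + 4*p + 4) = (p - 4)*(p - 2)*(p - 1)*(p + 2)*(p + 2)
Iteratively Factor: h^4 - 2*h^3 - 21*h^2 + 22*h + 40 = (h + 1)*(h^3 - 3*h^2 - 18*h + 40) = (h + 1)*(h + 4)*(h^2 - 7*h + 10) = (h - 2)*(h + 1)*(h + 4)*(h - 5)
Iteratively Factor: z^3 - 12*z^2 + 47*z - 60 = (z - 5)*(z^2 - 7*z + 12) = (z - 5)*(z - 3)*(z - 4)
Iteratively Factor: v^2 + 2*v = (v)*(v + 2)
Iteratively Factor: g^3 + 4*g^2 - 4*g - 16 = (g + 2)*(g^2 + 2*g - 8) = (g + 2)*(g + 4)*(g - 2)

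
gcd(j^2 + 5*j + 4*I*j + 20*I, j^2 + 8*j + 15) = j + 5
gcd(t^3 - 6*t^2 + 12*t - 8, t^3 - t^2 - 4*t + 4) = t - 2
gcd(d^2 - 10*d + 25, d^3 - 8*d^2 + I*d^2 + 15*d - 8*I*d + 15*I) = d - 5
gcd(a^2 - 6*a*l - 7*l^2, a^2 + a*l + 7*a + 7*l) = a + l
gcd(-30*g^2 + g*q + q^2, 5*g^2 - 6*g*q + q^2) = -5*g + q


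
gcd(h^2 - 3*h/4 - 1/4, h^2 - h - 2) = 1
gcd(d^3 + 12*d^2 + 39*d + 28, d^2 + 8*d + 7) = d^2 + 8*d + 7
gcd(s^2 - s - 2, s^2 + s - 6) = s - 2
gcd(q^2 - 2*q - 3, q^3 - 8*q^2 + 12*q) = 1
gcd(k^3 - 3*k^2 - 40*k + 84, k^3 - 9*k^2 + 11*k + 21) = k - 7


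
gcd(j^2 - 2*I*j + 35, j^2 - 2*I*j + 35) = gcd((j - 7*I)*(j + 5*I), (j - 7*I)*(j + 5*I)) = j^2 - 2*I*j + 35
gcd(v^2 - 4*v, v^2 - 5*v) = v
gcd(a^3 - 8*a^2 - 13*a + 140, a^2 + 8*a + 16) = a + 4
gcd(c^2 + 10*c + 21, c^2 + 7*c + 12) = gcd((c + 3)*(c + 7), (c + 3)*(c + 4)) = c + 3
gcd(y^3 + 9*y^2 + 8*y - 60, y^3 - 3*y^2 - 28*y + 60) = y^2 + 3*y - 10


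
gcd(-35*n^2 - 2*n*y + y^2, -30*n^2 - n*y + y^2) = 5*n + y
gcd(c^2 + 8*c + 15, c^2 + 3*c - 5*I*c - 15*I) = c + 3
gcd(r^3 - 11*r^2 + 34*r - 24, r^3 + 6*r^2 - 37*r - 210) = r - 6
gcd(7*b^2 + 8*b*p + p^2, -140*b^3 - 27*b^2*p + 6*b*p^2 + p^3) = 7*b + p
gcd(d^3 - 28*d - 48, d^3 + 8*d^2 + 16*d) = d + 4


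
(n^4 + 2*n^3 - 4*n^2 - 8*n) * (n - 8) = n^5 - 6*n^4 - 20*n^3 + 24*n^2 + 64*n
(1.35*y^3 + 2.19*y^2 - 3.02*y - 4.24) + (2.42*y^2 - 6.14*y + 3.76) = 1.35*y^3 + 4.61*y^2 - 9.16*y - 0.48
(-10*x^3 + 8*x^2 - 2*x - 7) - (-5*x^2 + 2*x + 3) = -10*x^3 + 13*x^2 - 4*x - 10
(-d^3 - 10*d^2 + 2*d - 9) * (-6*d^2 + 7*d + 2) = 6*d^5 + 53*d^4 - 84*d^3 + 48*d^2 - 59*d - 18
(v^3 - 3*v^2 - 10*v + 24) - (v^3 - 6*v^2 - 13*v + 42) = 3*v^2 + 3*v - 18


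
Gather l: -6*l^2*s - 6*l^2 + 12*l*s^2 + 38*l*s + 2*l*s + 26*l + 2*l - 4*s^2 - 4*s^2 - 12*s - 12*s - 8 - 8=l^2*(-6*s - 6) + l*(12*s^2 + 40*s + 28) - 8*s^2 - 24*s - 16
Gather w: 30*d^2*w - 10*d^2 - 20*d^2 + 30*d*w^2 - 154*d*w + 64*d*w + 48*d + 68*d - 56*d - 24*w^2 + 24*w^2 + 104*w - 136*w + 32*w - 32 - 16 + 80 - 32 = -30*d^2 + 30*d*w^2 + 60*d + w*(30*d^2 - 90*d)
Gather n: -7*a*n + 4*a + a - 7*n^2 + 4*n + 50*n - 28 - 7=5*a - 7*n^2 + n*(54 - 7*a) - 35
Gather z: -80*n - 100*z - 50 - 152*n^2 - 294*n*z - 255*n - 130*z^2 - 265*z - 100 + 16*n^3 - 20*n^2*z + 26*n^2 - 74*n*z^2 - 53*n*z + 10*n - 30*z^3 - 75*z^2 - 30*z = 16*n^3 - 126*n^2 - 325*n - 30*z^3 + z^2*(-74*n - 205) + z*(-20*n^2 - 347*n - 395) - 150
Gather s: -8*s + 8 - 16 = -8*s - 8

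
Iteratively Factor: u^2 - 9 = (u + 3)*(u - 3)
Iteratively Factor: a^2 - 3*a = (a - 3)*(a)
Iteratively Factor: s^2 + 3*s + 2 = (s + 2)*(s + 1)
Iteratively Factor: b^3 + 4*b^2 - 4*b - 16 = (b - 2)*(b^2 + 6*b + 8) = (b - 2)*(b + 4)*(b + 2)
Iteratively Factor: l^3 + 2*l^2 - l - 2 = (l + 2)*(l^2 - 1) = (l - 1)*(l + 2)*(l + 1)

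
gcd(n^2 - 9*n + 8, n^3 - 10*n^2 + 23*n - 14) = n - 1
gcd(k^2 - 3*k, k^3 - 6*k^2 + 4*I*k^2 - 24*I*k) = k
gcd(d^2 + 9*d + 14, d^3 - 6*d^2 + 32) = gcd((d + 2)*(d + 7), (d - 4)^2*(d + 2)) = d + 2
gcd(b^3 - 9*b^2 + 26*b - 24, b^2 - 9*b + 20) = b - 4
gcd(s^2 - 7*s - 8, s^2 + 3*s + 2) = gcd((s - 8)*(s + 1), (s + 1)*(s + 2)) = s + 1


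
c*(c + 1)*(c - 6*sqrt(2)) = c^3 - 6*sqrt(2)*c^2 + c^2 - 6*sqrt(2)*c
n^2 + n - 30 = (n - 5)*(n + 6)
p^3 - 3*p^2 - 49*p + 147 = (p - 7)*(p - 3)*(p + 7)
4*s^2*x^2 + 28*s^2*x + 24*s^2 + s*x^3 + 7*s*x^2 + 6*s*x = (4*s + x)*(x + 6)*(s*x + s)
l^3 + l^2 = l^2*(l + 1)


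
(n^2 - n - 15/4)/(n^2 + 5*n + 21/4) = (2*n - 5)/(2*n + 7)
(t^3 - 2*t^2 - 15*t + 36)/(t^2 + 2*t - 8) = (t^2 - 6*t + 9)/(t - 2)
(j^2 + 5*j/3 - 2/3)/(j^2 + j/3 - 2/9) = 3*(j + 2)/(3*j + 2)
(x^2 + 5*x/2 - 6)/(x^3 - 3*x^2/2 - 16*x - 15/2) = (-2*x^2 - 5*x + 12)/(-2*x^3 + 3*x^2 + 32*x + 15)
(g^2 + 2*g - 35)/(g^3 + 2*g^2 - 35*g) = 1/g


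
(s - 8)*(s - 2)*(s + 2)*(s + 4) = s^4 - 4*s^3 - 36*s^2 + 16*s + 128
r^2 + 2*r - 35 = (r - 5)*(r + 7)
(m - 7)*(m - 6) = m^2 - 13*m + 42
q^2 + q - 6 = (q - 2)*(q + 3)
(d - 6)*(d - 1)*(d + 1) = d^3 - 6*d^2 - d + 6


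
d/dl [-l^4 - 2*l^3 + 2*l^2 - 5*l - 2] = -4*l^3 - 6*l^2 + 4*l - 5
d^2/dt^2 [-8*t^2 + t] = -16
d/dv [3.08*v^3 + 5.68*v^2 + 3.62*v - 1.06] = 9.24*v^2 + 11.36*v + 3.62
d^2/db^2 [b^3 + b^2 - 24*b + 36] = 6*b + 2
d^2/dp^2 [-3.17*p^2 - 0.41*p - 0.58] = -6.34000000000000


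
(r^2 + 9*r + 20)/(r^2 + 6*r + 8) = (r + 5)/(r + 2)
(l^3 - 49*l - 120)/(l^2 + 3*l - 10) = (l^2 - 5*l - 24)/(l - 2)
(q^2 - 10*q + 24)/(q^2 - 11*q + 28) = (q - 6)/(q - 7)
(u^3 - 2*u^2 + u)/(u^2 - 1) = u*(u - 1)/(u + 1)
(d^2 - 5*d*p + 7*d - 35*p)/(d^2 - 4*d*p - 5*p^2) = (d + 7)/(d + p)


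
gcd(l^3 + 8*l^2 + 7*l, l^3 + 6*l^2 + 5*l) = l^2 + l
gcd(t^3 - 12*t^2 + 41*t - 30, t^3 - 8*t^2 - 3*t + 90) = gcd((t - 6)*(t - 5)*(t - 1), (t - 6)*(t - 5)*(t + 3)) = t^2 - 11*t + 30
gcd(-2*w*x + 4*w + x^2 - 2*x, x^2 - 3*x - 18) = 1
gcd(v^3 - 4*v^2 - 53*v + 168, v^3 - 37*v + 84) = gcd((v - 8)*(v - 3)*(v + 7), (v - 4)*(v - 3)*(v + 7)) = v^2 + 4*v - 21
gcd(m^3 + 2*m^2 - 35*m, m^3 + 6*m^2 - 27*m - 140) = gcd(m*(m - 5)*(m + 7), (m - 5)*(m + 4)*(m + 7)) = m^2 + 2*m - 35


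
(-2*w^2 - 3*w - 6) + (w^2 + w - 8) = -w^2 - 2*w - 14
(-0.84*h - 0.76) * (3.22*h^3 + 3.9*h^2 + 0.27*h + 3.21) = -2.7048*h^4 - 5.7232*h^3 - 3.1908*h^2 - 2.9016*h - 2.4396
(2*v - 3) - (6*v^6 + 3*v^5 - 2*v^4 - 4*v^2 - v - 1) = -6*v^6 - 3*v^5 + 2*v^4 + 4*v^2 + 3*v - 2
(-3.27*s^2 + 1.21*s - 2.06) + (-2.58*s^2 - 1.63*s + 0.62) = -5.85*s^2 - 0.42*s - 1.44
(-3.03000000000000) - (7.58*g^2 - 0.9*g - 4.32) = -7.58*g^2 + 0.9*g + 1.29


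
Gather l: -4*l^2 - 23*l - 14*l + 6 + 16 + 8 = -4*l^2 - 37*l + 30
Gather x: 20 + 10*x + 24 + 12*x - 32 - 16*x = 6*x + 12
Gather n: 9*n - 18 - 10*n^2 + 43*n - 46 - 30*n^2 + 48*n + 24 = -40*n^2 + 100*n - 40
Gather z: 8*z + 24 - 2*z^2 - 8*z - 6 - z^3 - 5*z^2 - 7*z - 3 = -z^3 - 7*z^2 - 7*z + 15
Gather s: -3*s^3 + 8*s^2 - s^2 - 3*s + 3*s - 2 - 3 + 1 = -3*s^3 + 7*s^2 - 4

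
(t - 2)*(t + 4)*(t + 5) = t^3 + 7*t^2 + 2*t - 40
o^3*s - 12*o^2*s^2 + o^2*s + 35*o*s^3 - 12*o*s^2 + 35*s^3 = (o - 7*s)*(o - 5*s)*(o*s + s)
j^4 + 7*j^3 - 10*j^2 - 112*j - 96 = (j - 4)*(j + 1)*(j + 4)*(j + 6)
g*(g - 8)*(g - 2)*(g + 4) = g^4 - 6*g^3 - 24*g^2 + 64*g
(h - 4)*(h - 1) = h^2 - 5*h + 4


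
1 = 1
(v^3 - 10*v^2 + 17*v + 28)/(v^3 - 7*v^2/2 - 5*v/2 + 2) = 2*(v - 7)/(2*v - 1)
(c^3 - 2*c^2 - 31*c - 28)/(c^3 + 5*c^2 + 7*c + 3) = (c^2 - 3*c - 28)/(c^2 + 4*c + 3)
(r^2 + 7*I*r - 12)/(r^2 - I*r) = (r^2 + 7*I*r - 12)/(r*(r - I))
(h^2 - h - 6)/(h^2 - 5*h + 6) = (h + 2)/(h - 2)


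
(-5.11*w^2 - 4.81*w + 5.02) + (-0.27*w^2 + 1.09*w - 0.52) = -5.38*w^2 - 3.72*w + 4.5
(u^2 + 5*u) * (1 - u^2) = -u^4 - 5*u^3 + u^2 + 5*u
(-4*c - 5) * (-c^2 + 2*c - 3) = 4*c^3 - 3*c^2 + 2*c + 15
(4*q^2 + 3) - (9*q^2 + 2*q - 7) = -5*q^2 - 2*q + 10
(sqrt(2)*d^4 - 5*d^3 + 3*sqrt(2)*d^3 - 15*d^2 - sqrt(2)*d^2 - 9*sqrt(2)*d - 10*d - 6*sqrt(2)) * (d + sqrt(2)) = sqrt(2)*d^5 - 3*d^4 + 3*sqrt(2)*d^4 - 9*d^3 - 6*sqrt(2)*d^3 - 24*sqrt(2)*d^2 - 12*d^2 - 16*sqrt(2)*d - 18*d - 12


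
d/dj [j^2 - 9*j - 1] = 2*j - 9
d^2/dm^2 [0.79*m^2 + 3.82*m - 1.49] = 1.58000000000000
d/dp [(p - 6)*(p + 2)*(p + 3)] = 3*p^2 - 2*p - 24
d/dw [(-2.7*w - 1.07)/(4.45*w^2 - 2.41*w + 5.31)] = (12.015*w^2 + 9.523*w - 16.9157)/(19.8025*w^4 - 21.449*w^3 + 53.0671*w^2 - 25.5942*w + 28.1961)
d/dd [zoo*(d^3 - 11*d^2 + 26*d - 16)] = zoo*(d^2 + d + 1)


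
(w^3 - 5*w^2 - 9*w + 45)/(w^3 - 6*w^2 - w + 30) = (w + 3)/(w + 2)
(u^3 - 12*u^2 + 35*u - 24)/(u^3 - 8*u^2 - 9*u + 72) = (u - 1)/(u + 3)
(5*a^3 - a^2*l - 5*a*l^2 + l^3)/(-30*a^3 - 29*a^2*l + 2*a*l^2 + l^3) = (-a + l)/(6*a + l)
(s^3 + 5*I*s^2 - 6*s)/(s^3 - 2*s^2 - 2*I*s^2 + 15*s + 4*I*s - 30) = s*(s + 2*I)/(s^2 - s*(2 + 5*I) + 10*I)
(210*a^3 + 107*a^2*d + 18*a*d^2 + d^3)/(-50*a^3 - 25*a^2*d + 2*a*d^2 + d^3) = (-42*a^2 - 13*a*d - d^2)/(10*a^2 + 3*a*d - d^2)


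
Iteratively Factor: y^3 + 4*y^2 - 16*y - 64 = (y + 4)*(y^2 - 16) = (y - 4)*(y + 4)*(y + 4)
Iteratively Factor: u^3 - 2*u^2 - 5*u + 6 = (u + 2)*(u^2 - 4*u + 3) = (u - 1)*(u + 2)*(u - 3)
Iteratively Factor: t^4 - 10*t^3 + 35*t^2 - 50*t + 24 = (t - 4)*(t^3 - 6*t^2 + 11*t - 6) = (t - 4)*(t - 3)*(t^2 - 3*t + 2) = (t - 4)*(t - 3)*(t - 2)*(t - 1)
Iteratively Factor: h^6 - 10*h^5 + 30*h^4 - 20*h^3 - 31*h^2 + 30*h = (h - 5)*(h^5 - 5*h^4 + 5*h^3 + 5*h^2 - 6*h) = (h - 5)*(h + 1)*(h^4 - 6*h^3 + 11*h^2 - 6*h) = (h - 5)*(h - 3)*(h + 1)*(h^3 - 3*h^2 + 2*h) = (h - 5)*(h - 3)*(h - 2)*(h + 1)*(h^2 - h) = h*(h - 5)*(h - 3)*(h - 2)*(h + 1)*(h - 1)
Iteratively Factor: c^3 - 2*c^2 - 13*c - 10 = (c + 1)*(c^2 - 3*c - 10) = (c - 5)*(c + 1)*(c + 2)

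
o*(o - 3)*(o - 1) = o^3 - 4*o^2 + 3*o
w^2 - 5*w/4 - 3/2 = (w - 2)*(w + 3/4)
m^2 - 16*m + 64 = (m - 8)^2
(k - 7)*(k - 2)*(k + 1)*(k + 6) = k^4 - 2*k^3 - 43*k^2 + 44*k + 84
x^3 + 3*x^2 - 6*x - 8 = (x - 2)*(x + 1)*(x + 4)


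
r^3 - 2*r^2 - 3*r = r*(r - 3)*(r + 1)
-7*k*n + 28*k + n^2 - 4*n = (-7*k + n)*(n - 4)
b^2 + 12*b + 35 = (b + 5)*(b + 7)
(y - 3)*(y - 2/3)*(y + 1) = y^3 - 8*y^2/3 - 5*y/3 + 2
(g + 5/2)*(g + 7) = g^2 + 19*g/2 + 35/2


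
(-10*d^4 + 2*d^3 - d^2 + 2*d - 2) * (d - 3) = -10*d^5 + 32*d^4 - 7*d^3 + 5*d^2 - 8*d + 6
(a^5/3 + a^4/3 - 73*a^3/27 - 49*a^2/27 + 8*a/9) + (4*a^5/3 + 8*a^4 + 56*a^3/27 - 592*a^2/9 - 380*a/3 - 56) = 5*a^5/3 + 25*a^4/3 - 17*a^3/27 - 1825*a^2/27 - 1132*a/9 - 56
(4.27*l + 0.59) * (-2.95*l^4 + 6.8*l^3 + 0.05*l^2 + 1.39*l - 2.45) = -12.5965*l^5 + 27.2955*l^4 + 4.2255*l^3 + 5.9648*l^2 - 9.6414*l - 1.4455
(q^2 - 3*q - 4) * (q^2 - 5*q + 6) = q^4 - 8*q^3 + 17*q^2 + 2*q - 24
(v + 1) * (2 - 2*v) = 2 - 2*v^2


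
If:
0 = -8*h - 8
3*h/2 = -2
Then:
No Solution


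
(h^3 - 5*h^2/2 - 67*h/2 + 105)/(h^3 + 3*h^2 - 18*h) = (2*h^2 - 17*h + 35)/(2*h*(h - 3))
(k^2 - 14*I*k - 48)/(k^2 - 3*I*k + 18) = (k - 8*I)/(k + 3*I)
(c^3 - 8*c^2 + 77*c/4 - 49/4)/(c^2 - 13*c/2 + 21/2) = (2*c^2 - 9*c + 7)/(2*(c - 3))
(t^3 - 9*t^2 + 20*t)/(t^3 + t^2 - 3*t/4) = 4*(t^2 - 9*t + 20)/(4*t^2 + 4*t - 3)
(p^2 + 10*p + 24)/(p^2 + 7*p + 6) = (p + 4)/(p + 1)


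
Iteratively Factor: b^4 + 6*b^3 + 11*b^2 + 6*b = (b + 1)*(b^3 + 5*b^2 + 6*b) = b*(b + 1)*(b^2 + 5*b + 6) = b*(b + 1)*(b + 2)*(b + 3)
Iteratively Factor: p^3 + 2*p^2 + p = (p + 1)*(p^2 + p) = (p + 1)^2*(p)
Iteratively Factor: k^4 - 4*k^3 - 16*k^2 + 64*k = (k + 4)*(k^3 - 8*k^2 + 16*k) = (k - 4)*(k + 4)*(k^2 - 4*k) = k*(k - 4)*(k + 4)*(k - 4)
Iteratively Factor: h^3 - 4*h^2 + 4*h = (h - 2)*(h^2 - 2*h) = h*(h - 2)*(h - 2)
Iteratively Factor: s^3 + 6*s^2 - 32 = (s + 4)*(s^2 + 2*s - 8) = (s - 2)*(s + 4)*(s + 4)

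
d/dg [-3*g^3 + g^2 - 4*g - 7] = -9*g^2 + 2*g - 4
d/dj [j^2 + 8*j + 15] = 2*j + 8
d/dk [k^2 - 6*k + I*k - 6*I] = 2*k - 6 + I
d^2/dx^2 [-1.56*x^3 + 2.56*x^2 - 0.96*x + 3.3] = 5.12 - 9.36*x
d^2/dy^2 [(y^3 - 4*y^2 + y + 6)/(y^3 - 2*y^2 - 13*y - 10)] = 4*(-y^3 + 24*y^2 - 102*y + 182)/(y^6 - 9*y^5 - 3*y^4 + 153*y^3 + 30*y^2 - 900*y - 1000)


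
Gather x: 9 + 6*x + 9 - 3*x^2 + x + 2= -3*x^2 + 7*x + 20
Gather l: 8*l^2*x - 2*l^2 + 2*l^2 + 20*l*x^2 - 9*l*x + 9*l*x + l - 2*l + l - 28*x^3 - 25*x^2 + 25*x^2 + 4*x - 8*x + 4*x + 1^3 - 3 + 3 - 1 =8*l^2*x + 20*l*x^2 - 28*x^3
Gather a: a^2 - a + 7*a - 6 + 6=a^2 + 6*a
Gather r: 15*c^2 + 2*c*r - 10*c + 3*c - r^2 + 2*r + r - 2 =15*c^2 - 7*c - r^2 + r*(2*c + 3) - 2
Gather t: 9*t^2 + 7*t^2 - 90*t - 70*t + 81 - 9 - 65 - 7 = 16*t^2 - 160*t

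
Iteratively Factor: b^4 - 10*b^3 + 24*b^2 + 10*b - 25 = (b - 1)*(b^3 - 9*b^2 + 15*b + 25) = (b - 5)*(b - 1)*(b^2 - 4*b - 5) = (b - 5)*(b - 1)*(b + 1)*(b - 5)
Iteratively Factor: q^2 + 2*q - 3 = (q + 3)*(q - 1)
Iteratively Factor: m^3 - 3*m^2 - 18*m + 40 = (m + 4)*(m^2 - 7*m + 10) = (m - 2)*(m + 4)*(m - 5)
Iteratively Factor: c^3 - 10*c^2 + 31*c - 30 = (c - 2)*(c^2 - 8*c + 15) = (c - 3)*(c - 2)*(c - 5)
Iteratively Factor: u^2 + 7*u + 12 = (u + 3)*(u + 4)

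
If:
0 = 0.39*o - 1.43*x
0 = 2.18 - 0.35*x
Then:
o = 22.84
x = 6.23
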